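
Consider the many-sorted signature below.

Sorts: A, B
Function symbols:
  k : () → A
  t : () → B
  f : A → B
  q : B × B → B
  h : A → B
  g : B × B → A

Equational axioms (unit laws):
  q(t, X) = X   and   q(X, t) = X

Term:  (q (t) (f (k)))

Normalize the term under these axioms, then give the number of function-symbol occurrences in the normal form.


1. (q (t) (f (k)))  →  (f (k))
normal form: (f (k))

size = 2


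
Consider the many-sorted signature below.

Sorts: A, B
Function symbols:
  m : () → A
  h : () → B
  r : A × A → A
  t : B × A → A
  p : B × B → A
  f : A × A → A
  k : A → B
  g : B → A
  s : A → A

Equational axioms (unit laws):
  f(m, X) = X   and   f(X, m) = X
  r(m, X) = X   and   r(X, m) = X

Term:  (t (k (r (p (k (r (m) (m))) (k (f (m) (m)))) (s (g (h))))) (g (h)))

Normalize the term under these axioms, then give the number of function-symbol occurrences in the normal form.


1. (t (k (r (p (k (r (m) (m))) (k (f (m) (m)))) (s (g (h))))) (g (h)))  →  (t (k (r (p (k (m)) (k (f (m) (m)))) (s (g (h))))) (g (h)))
2. (t (k (r (p (k (m)) (k (f (m) (m)))) (s (g (h))))) (g (h)))  →  (t (k (r (p (k (m)) (k (m))) (s (g (h))))) (g (h)))
normal form: (t (k (r (p (k (m)) (k (m))) (s (g (h))))) (g (h)))

size = 13


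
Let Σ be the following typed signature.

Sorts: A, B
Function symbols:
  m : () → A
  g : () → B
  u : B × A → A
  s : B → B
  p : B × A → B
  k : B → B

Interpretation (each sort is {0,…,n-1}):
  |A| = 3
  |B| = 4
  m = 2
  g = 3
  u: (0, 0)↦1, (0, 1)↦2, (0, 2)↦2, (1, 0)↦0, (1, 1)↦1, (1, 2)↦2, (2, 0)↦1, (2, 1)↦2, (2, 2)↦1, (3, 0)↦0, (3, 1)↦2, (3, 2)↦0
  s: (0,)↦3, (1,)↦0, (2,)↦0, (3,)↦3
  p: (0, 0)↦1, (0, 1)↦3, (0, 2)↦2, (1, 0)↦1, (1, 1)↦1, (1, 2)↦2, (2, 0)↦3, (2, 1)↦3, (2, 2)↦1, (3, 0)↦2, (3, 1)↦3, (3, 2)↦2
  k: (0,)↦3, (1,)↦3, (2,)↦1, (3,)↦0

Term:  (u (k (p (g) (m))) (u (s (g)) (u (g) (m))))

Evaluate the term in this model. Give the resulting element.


value = 0

  g = 3
  m = 2
  (p (g) (m)) = p(3, 2) = 2
  (k (p (g) (m))) = k(2,) = 1
  g = 3
  (s (g)) = s(3,) = 3
  g = 3
  m = 2
  (u (g) (m)) = u(3, 2) = 0
  (u (s (g)) (u (g) (m))) = u(3, 0) = 0
  (u (k (p (g) (m))) (u (s (g)) (u (g) (m)))) = u(1, 0) = 0


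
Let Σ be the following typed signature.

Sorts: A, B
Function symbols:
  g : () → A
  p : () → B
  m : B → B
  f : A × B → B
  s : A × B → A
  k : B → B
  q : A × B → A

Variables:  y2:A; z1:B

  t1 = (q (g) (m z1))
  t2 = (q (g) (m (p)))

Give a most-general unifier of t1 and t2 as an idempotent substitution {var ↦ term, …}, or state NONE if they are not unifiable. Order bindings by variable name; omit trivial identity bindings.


{z1 ↦ (p)}


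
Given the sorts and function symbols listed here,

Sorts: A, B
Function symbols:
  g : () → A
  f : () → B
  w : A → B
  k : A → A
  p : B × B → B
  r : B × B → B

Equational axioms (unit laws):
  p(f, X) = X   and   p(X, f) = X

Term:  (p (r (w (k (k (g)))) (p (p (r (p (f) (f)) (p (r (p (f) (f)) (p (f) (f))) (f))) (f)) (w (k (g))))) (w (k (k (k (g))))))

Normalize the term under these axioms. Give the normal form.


normal form = (p (r (w (k (k (g)))) (p (r (f) (r (f) (f))) (w (k (g))))) (w (k (k (k (g))))))

1. (p (r (w (k (k (g)))) (p (p (r (p (f) (f)) (p (r (p (f) (f)) (p (f) (f))) (f))) (f)) (w (k (g))))) (w (k (k (k (g))))))  →  (p (r (w (k (k (g)))) (p (r (p (f) (f)) (p (r (p (f) (f)) (p (f) (f))) (f))) (w (k (g))))) (w (k (k (k (g))))))
2. (p (r (w (k (k (g)))) (p (r (p (f) (f)) (p (r (p (f) (f)) (p (f) (f))) (f))) (w (k (g))))) (w (k (k (k (g))))))  →  (p (r (w (k (k (g)))) (p (r (f) (p (r (p (f) (f)) (p (f) (f))) (f))) (w (k (g))))) (w (k (k (k (g))))))
3. (p (r (w (k (k (g)))) (p (r (f) (p (r (p (f) (f)) (p (f) (f))) (f))) (w (k (g))))) (w (k (k (k (g))))))  →  (p (r (w (k (k (g)))) (p (r (f) (r (p (f) (f)) (p (f) (f)))) (w (k (g))))) (w (k (k (k (g))))))
4. (p (r (w (k (k (g)))) (p (r (f) (r (p (f) (f)) (p (f) (f)))) (w (k (g))))) (w (k (k (k (g))))))  →  (p (r (w (k (k (g)))) (p (r (f) (r (f) (p (f) (f)))) (w (k (g))))) (w (k (k (k (g))))))
5. (p (r (w (k (k (g)))) (p (r (f) (r (f) (p (f) (f)))) (w (k (g))))) (w (k (k (k (g))))))  →  (p (r (w (k (k (g)))) (p (r (f) (r (f) (f))) (w (k (g))))) (w (k (k (k (g))))))


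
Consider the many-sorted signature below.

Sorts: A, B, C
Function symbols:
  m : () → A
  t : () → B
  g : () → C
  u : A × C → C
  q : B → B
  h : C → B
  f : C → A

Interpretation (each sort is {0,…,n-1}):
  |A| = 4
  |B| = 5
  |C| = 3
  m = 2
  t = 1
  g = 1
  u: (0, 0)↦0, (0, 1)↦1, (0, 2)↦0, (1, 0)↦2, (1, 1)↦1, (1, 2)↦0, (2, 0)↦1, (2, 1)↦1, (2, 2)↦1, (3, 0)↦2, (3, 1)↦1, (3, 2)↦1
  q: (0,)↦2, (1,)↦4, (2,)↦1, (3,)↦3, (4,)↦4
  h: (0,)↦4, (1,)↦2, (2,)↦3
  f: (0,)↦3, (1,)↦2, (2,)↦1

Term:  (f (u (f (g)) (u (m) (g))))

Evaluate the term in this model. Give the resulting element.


  g = 1
  (f (g)) = f(1,) = 2
  m = 2
  g = 1
  (u (m) (g)) = u(2, 1) = 1
  (u (f (g)) (u (m) (g))) = u(2, 1) = 1
  (f (u (f (g)) (u (m) (g)))) = f(1,) = 2

value = 2


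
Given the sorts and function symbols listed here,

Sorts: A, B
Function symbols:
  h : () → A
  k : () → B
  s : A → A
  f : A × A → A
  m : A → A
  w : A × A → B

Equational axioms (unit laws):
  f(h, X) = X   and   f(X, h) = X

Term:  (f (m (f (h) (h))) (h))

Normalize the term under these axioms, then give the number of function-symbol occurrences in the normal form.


size = 2

1. (f (m (f (h) (h))) (h))  →  (m (f (h) (h)))
2. (m (f (h) (h)))  →  (m (h))
normal form: (m (h))


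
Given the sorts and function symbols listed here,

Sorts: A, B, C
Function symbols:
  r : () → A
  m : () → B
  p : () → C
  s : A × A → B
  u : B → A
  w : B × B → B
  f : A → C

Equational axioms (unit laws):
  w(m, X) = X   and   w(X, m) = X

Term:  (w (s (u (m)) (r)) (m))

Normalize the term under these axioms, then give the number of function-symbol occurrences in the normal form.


size = 4

1. (w (s (u (m)) (r)) (m))  →  (s (u (m)) (r))
normal form: (s (u (m)) (r))


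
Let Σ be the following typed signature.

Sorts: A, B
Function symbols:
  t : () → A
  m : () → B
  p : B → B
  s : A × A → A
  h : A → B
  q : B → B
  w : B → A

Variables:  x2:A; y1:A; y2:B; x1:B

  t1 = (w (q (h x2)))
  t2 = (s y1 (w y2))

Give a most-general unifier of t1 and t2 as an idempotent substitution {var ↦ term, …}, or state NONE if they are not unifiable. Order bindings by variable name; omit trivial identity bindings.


head clash or occurs-check failure — not unifiable

NONE (not unifiable)


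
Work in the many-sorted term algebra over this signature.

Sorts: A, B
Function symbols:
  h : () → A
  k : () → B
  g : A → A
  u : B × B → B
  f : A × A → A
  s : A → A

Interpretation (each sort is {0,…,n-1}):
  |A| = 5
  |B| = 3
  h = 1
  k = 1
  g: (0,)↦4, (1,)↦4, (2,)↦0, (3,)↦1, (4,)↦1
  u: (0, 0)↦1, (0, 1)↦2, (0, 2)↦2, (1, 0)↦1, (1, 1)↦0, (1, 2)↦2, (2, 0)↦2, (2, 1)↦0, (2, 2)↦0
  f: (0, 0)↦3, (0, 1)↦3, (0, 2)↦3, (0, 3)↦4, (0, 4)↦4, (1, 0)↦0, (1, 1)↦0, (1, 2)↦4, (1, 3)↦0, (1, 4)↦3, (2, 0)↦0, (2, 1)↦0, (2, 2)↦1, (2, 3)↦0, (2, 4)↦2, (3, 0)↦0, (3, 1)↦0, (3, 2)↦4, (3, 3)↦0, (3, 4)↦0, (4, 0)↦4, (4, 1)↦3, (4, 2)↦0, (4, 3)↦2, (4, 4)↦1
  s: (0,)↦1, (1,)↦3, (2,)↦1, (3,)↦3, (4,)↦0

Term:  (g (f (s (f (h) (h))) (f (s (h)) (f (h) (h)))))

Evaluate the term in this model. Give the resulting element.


  h = 1
  h = 1
  (f (h) (h)) = f(1, 1) = 0
  (s (f (h) (h))) = s(0,) = 1
  h = 1
  (s (h)) = s(1,) = 3
  h = 1
  h = 1
  (f (h) (h)) = f(1, 1) = 0
  (f (s (h)) (f (h) (h))) = f(3, 0) = 0
  (f (s (f (h) (h))) (f (s (h)) (f (h) (h)))) = f(1, 0) = 0
  (g (f (s (f (h) (h))) (f (s (h)) (f (h) (h))))) = g(0,) = 4

value = 4


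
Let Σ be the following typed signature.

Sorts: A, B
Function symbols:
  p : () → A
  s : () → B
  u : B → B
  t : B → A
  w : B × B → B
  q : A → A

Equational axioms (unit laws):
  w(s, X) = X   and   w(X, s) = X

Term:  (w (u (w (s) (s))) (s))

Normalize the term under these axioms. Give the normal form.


1. (w (u (w (s) (s))) (s))  →  (u (w (s) (s)))
2. (u (w (s) (s)))  →  (u (s))

normal form = (u (s))


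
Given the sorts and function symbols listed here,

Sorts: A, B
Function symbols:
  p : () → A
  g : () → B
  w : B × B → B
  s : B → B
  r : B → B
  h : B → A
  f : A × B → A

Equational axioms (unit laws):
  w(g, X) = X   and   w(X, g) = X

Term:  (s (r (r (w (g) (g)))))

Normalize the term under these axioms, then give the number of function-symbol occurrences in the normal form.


1. (s (r (r (w (g) (g)))))  →  (s (r (r (g))))
normal form: (s (r (r (g))))

size = 4


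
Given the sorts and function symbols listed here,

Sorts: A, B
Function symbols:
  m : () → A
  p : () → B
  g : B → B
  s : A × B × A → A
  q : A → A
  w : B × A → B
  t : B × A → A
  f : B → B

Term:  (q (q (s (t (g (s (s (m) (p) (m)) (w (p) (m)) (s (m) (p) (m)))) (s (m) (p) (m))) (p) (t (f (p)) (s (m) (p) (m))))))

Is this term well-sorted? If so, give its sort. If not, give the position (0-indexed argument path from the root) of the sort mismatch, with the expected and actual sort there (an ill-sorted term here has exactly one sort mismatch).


              (m) : A
              (p) : B
              (m) : A
            (s (m) (p) (m)) : A
              (p) : B
              (m) : A
            (w (p) (m)) : B
              (m) : A
              (p) : B
              (m) : A
            (s (m) (p) (m)) : A
          (s (s (m) (p) (m)) (w (p) (m)) (s (m) (p) (m))) : A
        (g (s (s (m) (p) (m)) (w (p) (m)) (s (m) (p) (m)))) : ✗ arg 0 at [0, 0, 0, 0, 0] has sort A, expected B
          (m) : A
          (p) : B
          (m) : A
        (s (m) (p) (m)) : A
      (p) : B
          (p) : B
        (f (p)) : B
          (m) : A
          (p) : B
          (m) : A
        (s (m) (p) (m)) : A
      (t (f (p)) (s (m) (p) (m))) : A

ill-sorted at position [0, 0, 0, 0, 0]: expected B, got A


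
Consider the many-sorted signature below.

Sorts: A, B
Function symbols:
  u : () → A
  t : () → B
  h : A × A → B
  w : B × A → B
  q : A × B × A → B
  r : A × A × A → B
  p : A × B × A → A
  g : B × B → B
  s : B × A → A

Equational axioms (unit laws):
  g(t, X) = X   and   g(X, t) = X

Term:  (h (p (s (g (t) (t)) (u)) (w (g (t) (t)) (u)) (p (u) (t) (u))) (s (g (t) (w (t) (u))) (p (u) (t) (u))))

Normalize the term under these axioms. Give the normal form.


normal form = (h (p (s (t) (u)) (w (t) (u)) (p (u) (t) (u))) (s (w (t) (u)) (p (u) (t) (u))))

1. (h (p (s (g (t) (t)) (u)) (w (g (t) (t)) (u)) (p (u) (t) (u))) (s (g (t) (w (t) (u))) (p (u) (t) (u))))  →  (h (p (s (t) (u)) (w (g (t) (t)) (u)) (p (u) (t) (u))) (s (g (t) (w (t) (u))) (p (u) (t) (u))))
2. (h (p (s (t) (u)) (w (g (t) (t)) (u)) (p (u) (t) (u))) (s (g (t) (w (t) (u))) (p (u) (t) (u))))  →  (h (p (s (t) (u)) (w (t) (u)) (p (u) (t) (u))) (s (g (t) (w (t) (u))) (p (u) (t) (u))))
3. (h (p (s (t) (u)) (w (t) (u)) (p (u) (t) (u))) (s (g (t) (w (t) (u))) (p (u) (t) (u))))  →  (h (p (s (t) (u)) (w (t) (u)) (p (u) (t) (u))) (s (w (t) (u)) (p (u) (t) (u))))


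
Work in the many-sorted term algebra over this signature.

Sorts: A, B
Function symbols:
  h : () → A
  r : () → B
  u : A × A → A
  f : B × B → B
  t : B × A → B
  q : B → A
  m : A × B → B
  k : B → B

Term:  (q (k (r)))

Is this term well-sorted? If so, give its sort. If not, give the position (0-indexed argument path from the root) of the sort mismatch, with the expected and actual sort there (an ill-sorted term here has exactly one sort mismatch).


    (r) : B
  (k (r)) : B
(q (k (r))) : A

well-sorted; sort = A


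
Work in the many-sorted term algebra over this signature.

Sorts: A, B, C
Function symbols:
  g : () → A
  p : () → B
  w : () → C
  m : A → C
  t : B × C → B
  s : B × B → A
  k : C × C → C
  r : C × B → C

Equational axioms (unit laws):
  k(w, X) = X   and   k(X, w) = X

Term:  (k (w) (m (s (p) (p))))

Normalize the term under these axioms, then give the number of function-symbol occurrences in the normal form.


1. (k (w) (m (s (p) (p))))  →  (m (s (p) (p)))
normal form: (m (s (p) (p)))

size = 4


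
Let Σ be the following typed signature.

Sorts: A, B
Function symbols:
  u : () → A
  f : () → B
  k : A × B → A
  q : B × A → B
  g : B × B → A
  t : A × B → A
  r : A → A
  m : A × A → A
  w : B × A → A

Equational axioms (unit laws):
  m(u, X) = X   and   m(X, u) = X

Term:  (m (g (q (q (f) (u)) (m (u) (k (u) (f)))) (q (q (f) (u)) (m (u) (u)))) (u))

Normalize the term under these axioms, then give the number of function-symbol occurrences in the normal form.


size = 13

1. (m (g (q (q (f) (u)) (m (u) (k (u) (f)))) (q (q (f) (u)) (m (u) (u)))) (u))  →  (g (q (q (f) (u)) (m (u) (k (u) (f)))) (q (q (f) (u)) (m (u) (u))))
2. (g (q (q (f) (u)) (m (u) (k (u) (f)))) (q (q (f) (u)) (m (u) (u))))  →  (g (q (q (f) (u)) (k (u) (f))) (q (q (f) (u)) (m (u) (u))))
3. (g (q (q (f) (u)) (k (u) (f))) (q (q (f) (u)) (m (u) (u))))  →  (g (q (q (f) (u)) (k (u) (f))) (q (q (f) (u)) (u)))
normal form: (g (q (q (f) (u)) (k (u) (f))) (q (q (f) (u)) (u)))


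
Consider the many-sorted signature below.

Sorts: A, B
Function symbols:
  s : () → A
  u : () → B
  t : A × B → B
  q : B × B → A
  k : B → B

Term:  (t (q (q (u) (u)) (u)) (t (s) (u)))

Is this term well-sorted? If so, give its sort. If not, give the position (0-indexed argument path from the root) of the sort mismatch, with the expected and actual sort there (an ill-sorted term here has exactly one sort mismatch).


ill-sorted at position [0, 0]: expected B, got A

      (u) : B
      (u) : B
    (q (u) (u)) : A
    (u) : B
  (q (q (u) (u)) (u)) : ✗ arg 0 at [0, 0] has sort A, expected B
    (s) : A
    (u) : B
  (t (s) (u)) : B


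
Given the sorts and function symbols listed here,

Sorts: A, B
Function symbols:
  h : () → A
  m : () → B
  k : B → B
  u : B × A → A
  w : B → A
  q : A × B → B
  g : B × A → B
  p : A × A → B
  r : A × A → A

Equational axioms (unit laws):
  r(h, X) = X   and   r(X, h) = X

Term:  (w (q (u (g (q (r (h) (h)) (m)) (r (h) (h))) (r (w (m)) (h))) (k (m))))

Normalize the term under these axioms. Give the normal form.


normal form = (w (q (u (g (q (h) (m)) (h)) (w (m))) (k (m))))

1. (w (q (u (g (q (r (h) (h)) (m)) (r (h) (h))) (r (w (m)) (h))) (k (m))))  →  (w (q (u (g (q (h) (m)) (r (h) (h))) (r (w (m)) (h))) (k (m))))
2. (w (q (u (g (q (h) (m)) (r (h) (h))) (r (w (m)) (h))) (k (m))))  →  (w (q (u (g (q (h) (m)) (h)) (r (w (m)) (h))) (k (m))))
3. (w (q (u (g (q (h) (m)) (h)) (r (w (m)) (h))) (k (m))))  →  (w (q (u (g (q (h) (m)) (h)) (w (m))) (k (m))))


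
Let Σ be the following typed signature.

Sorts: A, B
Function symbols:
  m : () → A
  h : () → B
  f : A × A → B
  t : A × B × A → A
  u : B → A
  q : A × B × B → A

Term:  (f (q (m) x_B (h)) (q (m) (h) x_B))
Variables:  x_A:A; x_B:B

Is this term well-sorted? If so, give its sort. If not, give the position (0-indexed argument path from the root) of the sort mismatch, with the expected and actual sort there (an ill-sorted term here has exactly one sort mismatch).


    (m) : A
    x_B : B
    (h) : B
  (q (m) x_B (h)) : A
    (m) : A
    (h) : B
    x_B : B
  (q (m) (h) x_B) : A
(f (q (m) x_B (h)) (q (m) (h) x_B)) : B

well-sorted; sort = B


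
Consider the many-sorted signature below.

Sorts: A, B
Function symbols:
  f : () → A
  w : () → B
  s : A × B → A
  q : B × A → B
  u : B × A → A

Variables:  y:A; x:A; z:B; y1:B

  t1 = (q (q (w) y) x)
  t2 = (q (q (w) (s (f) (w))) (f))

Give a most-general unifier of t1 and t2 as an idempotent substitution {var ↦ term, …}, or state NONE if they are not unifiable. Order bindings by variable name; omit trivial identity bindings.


{x ↦ (f), y ↦ (s (f) (w))}


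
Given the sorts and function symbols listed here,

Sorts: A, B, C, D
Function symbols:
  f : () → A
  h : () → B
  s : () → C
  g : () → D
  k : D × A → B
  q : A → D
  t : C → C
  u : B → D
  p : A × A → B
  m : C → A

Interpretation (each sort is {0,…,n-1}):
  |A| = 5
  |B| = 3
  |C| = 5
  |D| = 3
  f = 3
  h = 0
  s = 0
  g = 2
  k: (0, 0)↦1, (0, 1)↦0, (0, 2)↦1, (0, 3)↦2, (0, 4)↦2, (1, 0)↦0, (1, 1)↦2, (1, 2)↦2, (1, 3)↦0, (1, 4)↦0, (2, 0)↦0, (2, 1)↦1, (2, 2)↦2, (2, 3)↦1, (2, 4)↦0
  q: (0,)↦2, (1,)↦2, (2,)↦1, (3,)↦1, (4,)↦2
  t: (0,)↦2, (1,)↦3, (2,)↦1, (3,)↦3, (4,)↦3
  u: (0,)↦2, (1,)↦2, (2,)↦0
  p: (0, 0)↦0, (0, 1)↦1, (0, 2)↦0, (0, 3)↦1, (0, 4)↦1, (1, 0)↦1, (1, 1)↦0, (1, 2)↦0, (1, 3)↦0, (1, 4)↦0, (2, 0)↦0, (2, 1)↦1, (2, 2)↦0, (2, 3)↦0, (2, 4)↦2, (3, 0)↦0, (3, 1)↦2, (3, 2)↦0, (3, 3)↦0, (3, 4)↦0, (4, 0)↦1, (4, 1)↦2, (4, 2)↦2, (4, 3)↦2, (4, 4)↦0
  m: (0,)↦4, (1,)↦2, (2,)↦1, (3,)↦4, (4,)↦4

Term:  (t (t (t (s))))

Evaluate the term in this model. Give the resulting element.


  s = 0
  (t (s)) = t(0,) = 2
  (t (t (s))) = t(2,) = 1
  (t (t (t (s)))) = t(1,) = 3

value = 3


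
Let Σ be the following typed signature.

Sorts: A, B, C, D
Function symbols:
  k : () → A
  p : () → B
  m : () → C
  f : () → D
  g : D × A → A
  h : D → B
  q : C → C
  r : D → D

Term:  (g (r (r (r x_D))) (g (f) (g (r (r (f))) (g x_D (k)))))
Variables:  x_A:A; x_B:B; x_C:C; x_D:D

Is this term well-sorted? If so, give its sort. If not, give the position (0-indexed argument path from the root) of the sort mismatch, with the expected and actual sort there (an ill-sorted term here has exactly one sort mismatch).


well-sorted; sort = A

        x_D : D
      (r x_D) : D
    (r (r x_D)) : D
  (r (r (r x_D))) : D
    (f) : D
          (f) : D
        (r (f)) : D
      (r (r (f))) : D
        x_D : D
        (k) : A
      (g x_D (k)) : A
    (g (r (r (f))) (g x_D (k))) : A
  (g (f) (g (r (r (f))) (g x_D (k)))) : A
(g (r (r (r x_D))) (g (f) (g (r (r (f))) (g x_D (k))))) : A


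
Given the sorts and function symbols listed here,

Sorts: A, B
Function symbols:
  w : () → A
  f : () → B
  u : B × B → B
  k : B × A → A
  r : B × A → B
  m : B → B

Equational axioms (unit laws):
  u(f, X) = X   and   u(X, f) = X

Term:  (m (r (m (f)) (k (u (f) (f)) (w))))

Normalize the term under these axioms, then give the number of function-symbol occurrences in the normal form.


size = 7

1. (m (r (m (f)) (k (u (f) (f)) (w))))  →  (m (r (m (f)) (k (f) (w))))
normal form: (m (r (m (f)) (k (f) (w))))


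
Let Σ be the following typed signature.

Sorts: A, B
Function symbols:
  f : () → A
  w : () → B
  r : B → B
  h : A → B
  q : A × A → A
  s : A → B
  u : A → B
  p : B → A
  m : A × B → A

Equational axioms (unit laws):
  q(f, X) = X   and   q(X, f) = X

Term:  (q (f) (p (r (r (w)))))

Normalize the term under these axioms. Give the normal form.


1. (q (f) (p (r (r (w)))))  →  (p (r (r (w))))

normal form = (p (r (r (w))))


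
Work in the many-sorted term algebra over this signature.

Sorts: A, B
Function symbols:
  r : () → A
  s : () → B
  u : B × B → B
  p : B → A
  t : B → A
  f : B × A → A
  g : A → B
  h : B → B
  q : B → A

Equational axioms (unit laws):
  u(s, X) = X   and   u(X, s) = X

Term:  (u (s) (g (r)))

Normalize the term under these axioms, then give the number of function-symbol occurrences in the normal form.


1. (u (s) (g (r)))  →  (g (r))
normal form: (g (r))

size = 2


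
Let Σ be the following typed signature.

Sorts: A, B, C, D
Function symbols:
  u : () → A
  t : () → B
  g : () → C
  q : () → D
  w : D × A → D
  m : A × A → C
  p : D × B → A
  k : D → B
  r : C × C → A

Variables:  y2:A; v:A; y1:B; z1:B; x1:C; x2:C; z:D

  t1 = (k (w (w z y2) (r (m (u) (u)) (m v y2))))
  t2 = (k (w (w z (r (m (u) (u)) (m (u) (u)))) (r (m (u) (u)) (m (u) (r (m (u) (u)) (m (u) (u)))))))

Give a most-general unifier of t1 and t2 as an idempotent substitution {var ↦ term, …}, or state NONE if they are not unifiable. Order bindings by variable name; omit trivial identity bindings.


{v ↦ (u), y2 ↦ (r (m (u) (u)) (m (u) (u)))}


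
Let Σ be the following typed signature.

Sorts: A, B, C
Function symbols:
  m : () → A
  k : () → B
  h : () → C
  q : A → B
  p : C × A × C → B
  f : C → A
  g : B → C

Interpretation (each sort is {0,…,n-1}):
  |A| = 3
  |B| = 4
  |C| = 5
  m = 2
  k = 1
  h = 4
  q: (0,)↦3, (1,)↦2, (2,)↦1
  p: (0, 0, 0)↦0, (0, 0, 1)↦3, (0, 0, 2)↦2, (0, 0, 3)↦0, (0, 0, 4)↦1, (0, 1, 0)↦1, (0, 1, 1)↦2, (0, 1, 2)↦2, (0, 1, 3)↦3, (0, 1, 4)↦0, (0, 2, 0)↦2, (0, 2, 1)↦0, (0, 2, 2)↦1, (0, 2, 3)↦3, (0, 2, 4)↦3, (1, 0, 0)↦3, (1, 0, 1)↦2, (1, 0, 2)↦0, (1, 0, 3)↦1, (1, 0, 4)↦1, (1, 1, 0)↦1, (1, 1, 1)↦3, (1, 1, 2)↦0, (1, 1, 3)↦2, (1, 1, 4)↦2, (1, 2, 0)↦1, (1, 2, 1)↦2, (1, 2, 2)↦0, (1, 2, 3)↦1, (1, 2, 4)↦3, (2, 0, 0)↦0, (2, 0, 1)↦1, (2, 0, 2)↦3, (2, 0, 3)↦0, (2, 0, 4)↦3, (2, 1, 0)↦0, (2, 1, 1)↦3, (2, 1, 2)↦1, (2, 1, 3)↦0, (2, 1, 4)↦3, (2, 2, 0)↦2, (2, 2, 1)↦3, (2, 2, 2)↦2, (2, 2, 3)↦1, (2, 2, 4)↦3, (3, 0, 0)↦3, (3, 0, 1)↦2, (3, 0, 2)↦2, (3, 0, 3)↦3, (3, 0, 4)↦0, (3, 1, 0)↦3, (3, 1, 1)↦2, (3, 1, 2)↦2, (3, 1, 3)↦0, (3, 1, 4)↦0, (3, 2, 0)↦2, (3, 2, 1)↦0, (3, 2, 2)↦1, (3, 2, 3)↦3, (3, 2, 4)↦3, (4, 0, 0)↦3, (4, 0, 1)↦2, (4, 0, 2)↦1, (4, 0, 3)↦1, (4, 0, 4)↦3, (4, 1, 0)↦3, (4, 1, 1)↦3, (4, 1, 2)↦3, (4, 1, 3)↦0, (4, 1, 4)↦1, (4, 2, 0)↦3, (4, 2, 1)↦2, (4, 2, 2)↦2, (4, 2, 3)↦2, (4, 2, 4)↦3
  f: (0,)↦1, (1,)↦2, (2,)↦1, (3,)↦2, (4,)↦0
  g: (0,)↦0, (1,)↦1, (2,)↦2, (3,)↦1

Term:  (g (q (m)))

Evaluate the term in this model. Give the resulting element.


value = 1

  m = 2
  (q (m)) = q(2,) = 1
  (g (q (m))) = g(1,) = 1


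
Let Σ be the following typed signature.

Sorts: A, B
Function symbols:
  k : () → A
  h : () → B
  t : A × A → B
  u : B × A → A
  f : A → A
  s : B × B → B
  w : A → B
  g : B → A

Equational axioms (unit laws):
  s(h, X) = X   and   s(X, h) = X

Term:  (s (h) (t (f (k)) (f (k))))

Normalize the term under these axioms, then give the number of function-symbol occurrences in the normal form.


size = 5

1. (s (h) (t (f (k)) (f (k))))  →  (t (f (k)) (f (k)))
normal form: (t (f (k)) (f (k)))


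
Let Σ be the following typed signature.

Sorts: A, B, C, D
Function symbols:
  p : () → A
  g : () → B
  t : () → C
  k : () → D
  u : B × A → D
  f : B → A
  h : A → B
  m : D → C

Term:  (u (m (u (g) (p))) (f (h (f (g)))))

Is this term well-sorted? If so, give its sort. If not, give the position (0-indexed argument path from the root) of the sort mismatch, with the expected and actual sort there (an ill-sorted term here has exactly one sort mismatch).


ill-sorted at position [0]: expected B, got C

      (g) : B
      (p) : A
    (u (g) (p)) : D
  (m (u (g) (p))) : C
        (g) : B
      (f (g)) : A
    (h (f (g))) : B
  (f (h (f (g)))) : A
(u (m (u (g) (p))) (f (h (f (g))))) : ✗ arg 0 at [0] has sort C, expected B


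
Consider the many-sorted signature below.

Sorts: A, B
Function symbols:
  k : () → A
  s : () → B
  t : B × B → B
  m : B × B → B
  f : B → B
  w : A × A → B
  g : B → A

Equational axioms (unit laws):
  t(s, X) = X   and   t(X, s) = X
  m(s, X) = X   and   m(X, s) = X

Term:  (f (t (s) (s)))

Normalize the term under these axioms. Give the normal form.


normal form = (f (s))

1. (f (t (s) (s)))  →  (f (s))


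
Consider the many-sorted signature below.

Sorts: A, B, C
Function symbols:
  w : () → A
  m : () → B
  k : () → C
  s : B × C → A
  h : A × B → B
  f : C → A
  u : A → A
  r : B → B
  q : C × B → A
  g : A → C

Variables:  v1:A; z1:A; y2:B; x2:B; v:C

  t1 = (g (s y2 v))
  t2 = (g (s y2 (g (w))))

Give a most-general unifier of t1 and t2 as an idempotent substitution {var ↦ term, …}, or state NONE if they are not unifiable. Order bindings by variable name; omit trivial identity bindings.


{v ↦ (g (w))}


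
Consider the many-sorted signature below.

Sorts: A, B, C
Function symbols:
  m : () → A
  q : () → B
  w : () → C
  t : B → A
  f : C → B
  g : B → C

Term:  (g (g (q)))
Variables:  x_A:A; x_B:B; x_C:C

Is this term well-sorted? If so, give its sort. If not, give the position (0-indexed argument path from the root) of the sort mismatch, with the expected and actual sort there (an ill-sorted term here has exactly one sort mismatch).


    (q) : B
  (g (q)) : C
(g (g (q))) : ✗ arg 0 at [0] has sort C, expected B

ill-sorted at position [0]: expected B, got C


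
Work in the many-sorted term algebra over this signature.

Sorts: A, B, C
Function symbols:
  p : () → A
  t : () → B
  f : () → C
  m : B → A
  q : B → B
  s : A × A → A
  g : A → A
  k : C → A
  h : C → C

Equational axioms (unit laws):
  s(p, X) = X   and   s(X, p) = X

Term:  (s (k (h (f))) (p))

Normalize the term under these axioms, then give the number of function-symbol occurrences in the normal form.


size = 3

1. (s (k (h (f))) (p))  →  (k (h (f)))
normal form: (k (h (f)))


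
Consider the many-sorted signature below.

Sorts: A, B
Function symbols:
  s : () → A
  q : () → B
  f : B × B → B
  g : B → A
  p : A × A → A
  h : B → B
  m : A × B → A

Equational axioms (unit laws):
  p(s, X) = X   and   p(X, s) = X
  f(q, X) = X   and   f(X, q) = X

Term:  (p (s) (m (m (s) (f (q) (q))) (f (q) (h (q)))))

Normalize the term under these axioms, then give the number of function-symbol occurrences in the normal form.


size = 6

1. (p (s) (m (m (s) (f (q) (q))) (f (q) (h (q)))))  →  (m (m (s) (f (q) (q))) (f (q) (h (q))))
2. (m (m (s) (f (q) (q))) (f (q) (h (q))))  →  (m (m (s) (q)) (f (q) (h (q))))
3. (m (m (s) (q)) (f (q) (h (q))))  →  (m (m (s) (q)) (h (q)))
normal form: (m (m (s) (q)) (h (q)))


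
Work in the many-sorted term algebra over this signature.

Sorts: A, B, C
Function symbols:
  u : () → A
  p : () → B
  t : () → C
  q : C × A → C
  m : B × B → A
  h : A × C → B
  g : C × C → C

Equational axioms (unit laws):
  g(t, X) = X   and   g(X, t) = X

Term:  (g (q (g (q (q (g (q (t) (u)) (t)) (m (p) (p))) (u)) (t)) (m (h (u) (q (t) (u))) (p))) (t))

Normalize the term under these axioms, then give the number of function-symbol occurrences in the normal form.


size = 17

1. (g (q (g (q (q (g (q (t) (u)) (t)) (m (p) (p))) (u)) (t)) (m (h (u) (q (t) (u))) (p))) (t))  →  (q (g (q (q (g (q (t) (u)) (t)) (m (p) (p))) (u)) (t)) (m (h (u) (q (t) (u))) (p)))
2. (q (g (q (q (g (q (t) (u)) (t)) (m (p) (p))) (u)) (t)) (m (h (u) (q (t) (u))) (p)))  →  (q (q (q (g (q (t) (u)) (t)) (m (p) (p))) (u)) (m (h (u) (q (t) (u))) (p)))
3. (q (q (q (g (q (t) (u)) (t)) (m (p) (p))) (u)) (m (h (u) (q (t) (u))) (p)))  →  (q (q (q (q (t) (u)) (m (p) (p))) (u)) (m (h (u) (q (t) (u))) (p)))
normal form: (q (q (q (q (t) (u)) (m (p) (p))) (u)) (m (h (u) (q (t) (u))) (p)))


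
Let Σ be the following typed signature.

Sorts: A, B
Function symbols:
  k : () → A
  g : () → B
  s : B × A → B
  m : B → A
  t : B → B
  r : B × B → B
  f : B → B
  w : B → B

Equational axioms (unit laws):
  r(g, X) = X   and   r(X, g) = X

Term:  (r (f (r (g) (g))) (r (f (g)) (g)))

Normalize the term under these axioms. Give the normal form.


normal form = (r (f (g)) (f (g)))

1. (r (f (r (g) (g))) (r (f (g)) (g)))  →  (r (f (g)) (r (f (g)) (g)))
2. (r (f (g)) (r (f (g)) (g)))  →  (r (f (g)) (f (g)))


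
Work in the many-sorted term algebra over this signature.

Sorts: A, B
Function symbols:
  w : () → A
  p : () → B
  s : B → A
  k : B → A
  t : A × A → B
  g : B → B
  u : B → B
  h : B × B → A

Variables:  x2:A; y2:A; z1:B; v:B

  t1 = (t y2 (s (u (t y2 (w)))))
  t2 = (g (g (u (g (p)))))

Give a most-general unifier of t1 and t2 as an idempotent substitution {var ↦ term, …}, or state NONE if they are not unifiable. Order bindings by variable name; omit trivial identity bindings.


head clash or occurs-check failure — not unifiable

NONE (not unifiable)


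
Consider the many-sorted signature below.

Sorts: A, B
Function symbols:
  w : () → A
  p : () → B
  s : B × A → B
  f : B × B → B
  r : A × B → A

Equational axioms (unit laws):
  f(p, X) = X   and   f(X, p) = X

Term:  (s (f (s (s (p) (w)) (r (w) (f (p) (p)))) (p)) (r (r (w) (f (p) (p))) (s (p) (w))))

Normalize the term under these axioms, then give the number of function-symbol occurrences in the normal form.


1. (s (f (s (s (p) (w)) (r (w) (f (p) (p)))) (p)) (r (r (w) (f (p) (p))) (s (p) (w))))  →  (s (s (s (p) (w)) (r (w) (f (p) (p)))) (r (r (w) (f (p) (p))) (s (p) (w))))
2. (s (s (s (p) (w)) (r (w) (f (p) (p)))) (r (r (w) (f (p) (p))) (s (p) (w))))  →  (s (s (s (p) (w)) (r (w) (p))) (r (r (w) (f (p) (p))) (s (p) (w))))
3. (s (s (s (p) (w)) (r (w) (p))) (r (r (w) (f (p) (p))) (s (p) (w))))  →  (s (s (s (p) (w)) (r (w) (p))) (r (r (w) (p)) (s (p) (w))))
normal form: (s (s (s (p) (w)) (r (w) (p))) (r (r (w) (p)) (s (p) (w))))

size = 15


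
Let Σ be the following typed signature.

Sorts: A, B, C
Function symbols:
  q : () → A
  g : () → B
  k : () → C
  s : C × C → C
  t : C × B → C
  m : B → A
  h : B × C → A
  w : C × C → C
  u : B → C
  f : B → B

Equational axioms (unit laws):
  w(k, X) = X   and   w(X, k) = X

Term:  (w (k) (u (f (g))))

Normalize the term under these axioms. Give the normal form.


1. (w (k) (u (f (g))))  →  (u (f (g)))

normal form = (u (f (g)))


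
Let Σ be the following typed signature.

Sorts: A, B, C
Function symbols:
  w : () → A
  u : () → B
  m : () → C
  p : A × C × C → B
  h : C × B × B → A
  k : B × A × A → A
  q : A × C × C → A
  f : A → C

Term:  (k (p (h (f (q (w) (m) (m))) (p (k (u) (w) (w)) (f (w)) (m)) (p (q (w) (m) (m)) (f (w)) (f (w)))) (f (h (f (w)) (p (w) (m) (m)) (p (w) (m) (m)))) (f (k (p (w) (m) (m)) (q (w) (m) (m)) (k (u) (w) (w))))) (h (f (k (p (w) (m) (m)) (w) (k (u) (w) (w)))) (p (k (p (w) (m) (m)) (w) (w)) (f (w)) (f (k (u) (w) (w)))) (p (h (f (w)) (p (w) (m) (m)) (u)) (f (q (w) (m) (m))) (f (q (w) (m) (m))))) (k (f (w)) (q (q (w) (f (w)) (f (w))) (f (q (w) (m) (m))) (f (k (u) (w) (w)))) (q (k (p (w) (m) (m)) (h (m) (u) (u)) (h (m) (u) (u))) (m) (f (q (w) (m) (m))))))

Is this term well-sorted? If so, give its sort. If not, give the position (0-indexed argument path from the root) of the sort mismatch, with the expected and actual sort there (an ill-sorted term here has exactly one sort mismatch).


ill-sorted at position [2, 0]: expected B, got C

          (w) : A
          (m) : C
          (m) : C
        (q (w) (m) (m)) : A
      (f (q (w) (m) (m))) : C
          (u) : B
          (w) : A
          (w) : A
        (k (u) (w) (w)) : A
          (w) : A
        (f (w)) : C
        (m) : C
      (p (k (u) (w) (w)) (f (w)) (m)) : B
          (w) : A
          (m) : C
          (m) : C
        (q (w) (m) (m)) : A
          (w) : A
        (f (w)) : C
          (w) : A
        (f (w)) : C
      (p (q (w) (m) (m)) (f (w)) (f (w))) : B
    (h (f (q (w) (m) (m))) (p (k (u) (w) (w)) (f (w)) (m)) (p (q (w) (m) (m)) (f (w)) (f (w)))) : A
          (w) : A
        (f (w)) : C
          (w) : A
          (m) : C
          (m) : C
        (p (w) (m) (m)) : B
          (w) : A
          (m) : C
          (m) : C
        (p (w) (m) (m)) : B
      (h (f (w)) (p (w) (m) (m)) (p (w) (m) (m))) : A
    (f (h (f (w)) (p (w) (m) (m)) (p (w) (m) (m)))) : C
          (w) : A
          (m) : C
          (m) : C
        (p (w) (m) (m)) : B
          (w) : A
          (m) : C
          (m) : C
        (q (w) (m) (m)) : A
          (u) : B
          (w) : A
          (w) : A
        (k (u) (w) (w)) : A
      (k (p (w) (m) (m)) (q (w) (m) (m)) (k (u) (w) (w))) : A
    (f (k (p (w) (m) (m)) (q (w) (m) (m)) (k (u) (w) (w)))) : C
  (p (h (f (q (w) (m) (m))) (p (k (u) (w) (w)) (f (w)) (m)) (p (q (w) (m) (m)) (f (w)) (f (w)))) (f (h (f (w)) (p (w) (m) (m)) (p (w) (m) (m)))) (f (k (p (w) (m) (m)) (q (w) (m) (m)) (k (u) (w) (w))))) : B
          (w) : A
          (m) : C
          (m) : C
        (p (w) (m) (m)) : B
        (w) : A
          (u) : B
          (w) : A
          (w) : A
        (k (u) (w) (w)) : A
      (k (p (w) (m) (m)) (w) (k (u) (w) (w))) : A
    (f (k (p (w) (m) (m)) (w) (k (u) (w) (w)))) : C
          (w) : A
          (m) : C
          (m) : C
        (p (w) (m) (m)) : B
        (w) : A
        (w) : A
      (k (p (w) (m) (m)) (w) (w)) : A
        (w) : A
      (f (w)) : C
          (u) : B
          (w) : A
          (w) : A
        (k (u) (w) (w)) : A
      (f (k (u) (w) (w))) : C
    (p (k (p (w) (m) (m)) (w) (w)) (f (w)) (f (k (u) (w) (w)))) : B
          (w) : A
        (f (w)) : C
          (w) : A
          (m) : C
          (m) : C
        (p (w) (m) (m)) : B
        (u) : B
      (h (f (w)) (p (w) (m) (m)) (u)) : A
          (w) : A
          (m) : C
          (m) : C
        (q (w) (m) (m)) : A
      (f (q (w) (m) (m))) : C
          (w) : A
          (m) : C
          (m) : C
        (q (w) (m) (m)) : A
      (f (q (w) (m) (m))) : C
    (p (h (f (w)) (p (w) (m) (m)) (u)) (f (q (w) (m) (m))) (f (q (w) (m) (m)))) : B
  (h (f (k (p (w) (m) (m)) (w) (k (u) (w) (w)))) (p (k (p (w) (m) (m)) (w) (w)) (f (w)) (f (k (u) (w) (w)))) (p (h (f (w)) (p (w) (m) (m)) (u)) (f (q (w) (m) (m))) (f (q (w) (m) (m))))) : A
      (w) : A
    (f (w)) : C
        (w) : A
          (w) : A
        (f (w)) : C
          (w) : A
        (f (w)) : C
      (q (w) (f (w)) (f (w))) : A
          (w) : A
          (m) : C
          (m) : C
        (q (w) (m) (m)) : A
      (f (q (w) (m) (m))) : C
          (u) : B
          (w) : A
          (w) : A
        (k (u) (w) (w)) : A
      (f (k (u) (w) (w))) : C
    (q (q (w) (f (w)) (f (w))) (f (q (w) (m) (m))) (f (k (u) (w) (w)))) : A
          (w) : A
          (m) : C
          (m) : C
        (p (w) (m) (m)) : B
          (m) : C
          (u) : B
          (u) : B
        (h (m) (u) (u)) : A
          (m) : C
          (u) : B
          (u) : B
        (h (m) (u) (u)) : A
      (k (p (w) (m) (m)) (h (m) (u) (u)) (h (m) (u) (u))) : A
      (m) : C
          (w) : A
          (m) : C
          (m) : C
        (q (w) (m) (m)) : A
      (f (q (w) (m) (m))) : C
    (q (k (p (w) (m) (m)) (h (m) (u) (u)) (h (m) (u) (u))) (m) (f (q (w) (m) (m)))) : A
  (k (f (w)) (q (q (w) (f (w)) (f (w))) (f (q (w) (m) (m))) (f (k (u) (w) (w)))) (q (k (p (w) (m) (m)) (h (m) (u) (u)) (h (m) (u) (u))) (m) (f (q (w) (m) (m))))) : ✗ arg 0 at [2, 0] has sort C, expected B


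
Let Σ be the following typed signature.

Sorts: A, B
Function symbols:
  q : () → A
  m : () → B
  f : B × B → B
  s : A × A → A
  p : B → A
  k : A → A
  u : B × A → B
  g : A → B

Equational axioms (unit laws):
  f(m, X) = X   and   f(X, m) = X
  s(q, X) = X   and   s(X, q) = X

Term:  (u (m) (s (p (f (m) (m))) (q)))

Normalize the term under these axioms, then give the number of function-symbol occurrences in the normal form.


1. (u (m) (s (p (f (m) (m))) (q)))  →  (u (m) (p (f (m) (m))))
2. (u (m) (p (f (m) (m))))  →  (u (m) (p (m)))
normal form: (u (m) (p (m)))

size = 4


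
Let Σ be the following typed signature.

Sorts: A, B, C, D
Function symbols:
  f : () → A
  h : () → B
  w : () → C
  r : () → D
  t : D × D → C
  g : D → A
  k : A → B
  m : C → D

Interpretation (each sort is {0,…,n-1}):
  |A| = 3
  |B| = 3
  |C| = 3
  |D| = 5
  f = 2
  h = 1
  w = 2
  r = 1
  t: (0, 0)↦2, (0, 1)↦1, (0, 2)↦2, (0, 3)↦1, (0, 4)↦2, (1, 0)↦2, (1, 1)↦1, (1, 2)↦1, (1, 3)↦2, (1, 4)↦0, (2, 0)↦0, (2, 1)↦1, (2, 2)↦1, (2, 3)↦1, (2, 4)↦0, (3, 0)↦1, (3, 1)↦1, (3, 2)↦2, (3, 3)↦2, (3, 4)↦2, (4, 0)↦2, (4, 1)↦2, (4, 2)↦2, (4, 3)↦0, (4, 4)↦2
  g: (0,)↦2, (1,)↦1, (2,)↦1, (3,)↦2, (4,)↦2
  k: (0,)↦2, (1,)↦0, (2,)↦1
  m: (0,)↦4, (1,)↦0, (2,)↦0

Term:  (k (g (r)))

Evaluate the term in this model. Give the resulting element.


  r = 1
  (g (r)) = g(1,) = 1
  (k (g (r))) = k(1,) = 0

value = 0


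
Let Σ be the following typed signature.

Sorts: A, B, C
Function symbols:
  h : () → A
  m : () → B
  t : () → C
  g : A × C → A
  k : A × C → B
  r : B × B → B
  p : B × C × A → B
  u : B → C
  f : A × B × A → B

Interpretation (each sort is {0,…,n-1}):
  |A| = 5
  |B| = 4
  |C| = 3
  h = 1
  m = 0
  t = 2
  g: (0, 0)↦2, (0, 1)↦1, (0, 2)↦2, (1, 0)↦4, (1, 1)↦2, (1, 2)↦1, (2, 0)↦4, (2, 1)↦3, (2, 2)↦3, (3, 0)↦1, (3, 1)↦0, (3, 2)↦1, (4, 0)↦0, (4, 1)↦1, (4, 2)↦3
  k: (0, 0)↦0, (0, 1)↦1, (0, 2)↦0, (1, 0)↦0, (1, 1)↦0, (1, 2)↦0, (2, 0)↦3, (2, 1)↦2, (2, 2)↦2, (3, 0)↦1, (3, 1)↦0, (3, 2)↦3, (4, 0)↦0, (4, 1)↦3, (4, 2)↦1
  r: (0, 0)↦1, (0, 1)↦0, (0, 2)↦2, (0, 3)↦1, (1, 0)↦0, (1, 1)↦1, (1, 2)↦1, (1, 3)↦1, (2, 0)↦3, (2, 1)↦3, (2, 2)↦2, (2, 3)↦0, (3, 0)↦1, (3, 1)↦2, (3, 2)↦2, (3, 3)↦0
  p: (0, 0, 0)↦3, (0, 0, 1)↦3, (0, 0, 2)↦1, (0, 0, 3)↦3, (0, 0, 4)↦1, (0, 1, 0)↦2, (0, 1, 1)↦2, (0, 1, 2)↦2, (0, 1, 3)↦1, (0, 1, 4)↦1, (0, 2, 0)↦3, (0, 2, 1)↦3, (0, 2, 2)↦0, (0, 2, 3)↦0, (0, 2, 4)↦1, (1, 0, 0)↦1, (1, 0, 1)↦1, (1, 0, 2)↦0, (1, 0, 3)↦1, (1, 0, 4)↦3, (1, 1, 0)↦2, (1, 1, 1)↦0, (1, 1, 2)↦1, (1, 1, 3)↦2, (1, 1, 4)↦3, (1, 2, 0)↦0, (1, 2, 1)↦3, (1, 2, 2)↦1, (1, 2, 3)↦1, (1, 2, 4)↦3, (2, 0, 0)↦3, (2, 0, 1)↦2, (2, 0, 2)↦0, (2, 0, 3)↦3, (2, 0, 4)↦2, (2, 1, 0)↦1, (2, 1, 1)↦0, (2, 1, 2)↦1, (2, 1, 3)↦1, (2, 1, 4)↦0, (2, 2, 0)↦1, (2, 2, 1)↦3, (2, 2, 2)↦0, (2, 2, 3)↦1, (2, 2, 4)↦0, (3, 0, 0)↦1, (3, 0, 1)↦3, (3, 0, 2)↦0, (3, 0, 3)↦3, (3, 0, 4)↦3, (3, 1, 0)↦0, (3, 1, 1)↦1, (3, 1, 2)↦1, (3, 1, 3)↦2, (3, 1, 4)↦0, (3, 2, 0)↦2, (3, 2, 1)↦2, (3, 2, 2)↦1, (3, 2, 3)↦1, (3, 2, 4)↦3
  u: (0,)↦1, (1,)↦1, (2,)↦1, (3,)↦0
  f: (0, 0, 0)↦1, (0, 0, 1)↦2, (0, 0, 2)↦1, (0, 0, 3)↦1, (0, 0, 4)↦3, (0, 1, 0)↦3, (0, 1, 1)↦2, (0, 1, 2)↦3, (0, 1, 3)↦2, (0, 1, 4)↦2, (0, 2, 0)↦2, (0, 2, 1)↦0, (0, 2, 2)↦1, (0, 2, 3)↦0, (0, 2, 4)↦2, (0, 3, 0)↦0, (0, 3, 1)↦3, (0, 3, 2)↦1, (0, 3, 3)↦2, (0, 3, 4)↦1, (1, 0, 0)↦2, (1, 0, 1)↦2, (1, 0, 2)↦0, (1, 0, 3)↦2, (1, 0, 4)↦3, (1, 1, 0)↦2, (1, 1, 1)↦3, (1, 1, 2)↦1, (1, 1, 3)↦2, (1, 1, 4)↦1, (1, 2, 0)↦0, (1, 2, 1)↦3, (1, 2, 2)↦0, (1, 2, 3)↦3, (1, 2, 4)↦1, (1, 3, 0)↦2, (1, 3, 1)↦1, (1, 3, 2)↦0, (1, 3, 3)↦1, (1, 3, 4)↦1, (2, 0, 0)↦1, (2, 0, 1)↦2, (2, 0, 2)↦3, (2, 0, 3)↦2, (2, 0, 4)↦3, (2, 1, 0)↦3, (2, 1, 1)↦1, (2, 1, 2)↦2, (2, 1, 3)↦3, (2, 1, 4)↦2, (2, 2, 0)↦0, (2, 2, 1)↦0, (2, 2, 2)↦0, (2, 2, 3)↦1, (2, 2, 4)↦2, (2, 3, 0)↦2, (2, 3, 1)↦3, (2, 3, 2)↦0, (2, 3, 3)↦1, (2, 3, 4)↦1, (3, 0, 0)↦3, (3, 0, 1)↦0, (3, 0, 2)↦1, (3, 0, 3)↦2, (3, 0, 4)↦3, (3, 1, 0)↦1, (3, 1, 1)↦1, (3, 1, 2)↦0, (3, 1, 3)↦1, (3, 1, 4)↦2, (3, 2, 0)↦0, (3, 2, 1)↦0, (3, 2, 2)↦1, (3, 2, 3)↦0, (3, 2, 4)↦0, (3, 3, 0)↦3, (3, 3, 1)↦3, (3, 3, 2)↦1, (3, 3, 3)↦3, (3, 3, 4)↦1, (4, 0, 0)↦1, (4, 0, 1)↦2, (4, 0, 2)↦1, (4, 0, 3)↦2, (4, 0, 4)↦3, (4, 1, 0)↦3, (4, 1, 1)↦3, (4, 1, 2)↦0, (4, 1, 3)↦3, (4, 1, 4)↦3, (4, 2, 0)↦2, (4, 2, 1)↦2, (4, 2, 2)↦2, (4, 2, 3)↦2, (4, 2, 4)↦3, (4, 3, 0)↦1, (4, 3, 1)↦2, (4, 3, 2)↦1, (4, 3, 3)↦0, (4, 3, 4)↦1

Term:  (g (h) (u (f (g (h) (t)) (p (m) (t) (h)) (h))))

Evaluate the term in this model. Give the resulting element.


  h = 1
  h = 1
  t = 2
  (g (h) (t)) = g(1, 2) = 1
  m = 0
  t = 2
  h = 1
  (p (m) (t) (h)) = p(0, 2, 1) = 3
  h = 1
  (f (g (h) (t)) (p (m) (t) (h)) (h)) = f(1, 3, 1) = 1
  (u (f (g (h) (t)) (p (m) (t) (h)) (h))) = u(1,) = 1
  (g (h) (u (f (g (h) (t)) (p (m) (t) (h)) (h)))) = g(1, 1) = 2

value = 2


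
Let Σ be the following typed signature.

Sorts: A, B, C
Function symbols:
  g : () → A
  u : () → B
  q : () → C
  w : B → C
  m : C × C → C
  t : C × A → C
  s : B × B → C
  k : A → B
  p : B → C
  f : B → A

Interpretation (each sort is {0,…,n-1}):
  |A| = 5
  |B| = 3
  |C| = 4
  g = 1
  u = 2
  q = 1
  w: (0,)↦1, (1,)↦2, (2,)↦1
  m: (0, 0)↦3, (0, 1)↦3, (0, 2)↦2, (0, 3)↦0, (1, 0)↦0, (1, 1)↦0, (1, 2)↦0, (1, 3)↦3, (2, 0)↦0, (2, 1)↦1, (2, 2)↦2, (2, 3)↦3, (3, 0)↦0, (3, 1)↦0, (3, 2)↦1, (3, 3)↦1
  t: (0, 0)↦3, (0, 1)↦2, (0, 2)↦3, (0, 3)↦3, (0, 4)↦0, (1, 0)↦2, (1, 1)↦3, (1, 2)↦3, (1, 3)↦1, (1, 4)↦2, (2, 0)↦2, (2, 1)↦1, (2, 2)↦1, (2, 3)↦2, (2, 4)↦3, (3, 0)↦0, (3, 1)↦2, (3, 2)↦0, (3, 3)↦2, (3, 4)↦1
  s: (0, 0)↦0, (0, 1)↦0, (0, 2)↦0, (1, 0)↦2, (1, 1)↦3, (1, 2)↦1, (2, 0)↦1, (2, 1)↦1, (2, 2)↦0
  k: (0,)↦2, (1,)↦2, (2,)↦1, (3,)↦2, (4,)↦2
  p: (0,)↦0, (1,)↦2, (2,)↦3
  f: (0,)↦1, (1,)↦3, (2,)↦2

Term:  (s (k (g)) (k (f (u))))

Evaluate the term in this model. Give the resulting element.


value = 1

  g = 1
  (k (g)) = k(1,) = 2
  u = 2
  (f (u)) = f(2,) = 2
  (k (f (u))) = k(2,) = 1
  (s (k (g)) (k (f (u)))) = s(2, 1) = 1
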